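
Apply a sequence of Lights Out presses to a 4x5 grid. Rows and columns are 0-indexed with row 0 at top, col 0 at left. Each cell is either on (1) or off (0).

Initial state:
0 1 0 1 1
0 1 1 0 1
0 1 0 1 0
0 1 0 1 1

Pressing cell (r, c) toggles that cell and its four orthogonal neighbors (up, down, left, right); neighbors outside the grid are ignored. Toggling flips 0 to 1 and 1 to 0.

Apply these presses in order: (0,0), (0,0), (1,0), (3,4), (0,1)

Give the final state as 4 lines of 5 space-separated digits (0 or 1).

Answer: 0 0 1 1 1
1 1 1 0 1
1 1 0 1 1
0 1 0 0 0

Derivation:
After press 1 at (0,0):
1 0 0 1 1
1 1 1 0 1
0 1 0 1 0
0 1 0 1 1

After press 2 at (0,0):
0 1 0 1 1
0 1 1 0 1
0 1 0 1 0
0 1 0 1 1

After press 3 at (1,0):
1 1 0 1 1
1 0 1 0 1
1 1 0 1 0
0 1 0 1 1

After press 4 at (3,4):
1 1 0 1 1
1 0 1 0 1
1 1 0 1 1
0 1 0 0 0

After press 5 at (0,1):
0 0 1 1 1
1 1 1 0 1
1 1 0 1 1
0 1 0 0 0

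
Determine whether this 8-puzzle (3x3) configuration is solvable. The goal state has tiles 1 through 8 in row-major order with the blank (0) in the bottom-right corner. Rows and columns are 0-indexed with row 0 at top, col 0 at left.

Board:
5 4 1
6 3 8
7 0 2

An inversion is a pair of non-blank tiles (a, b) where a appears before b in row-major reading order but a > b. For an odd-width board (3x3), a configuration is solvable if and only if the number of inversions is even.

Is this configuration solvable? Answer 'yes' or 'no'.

Answer: no

Derivation:
Inversions (pairs i<j in row-major order where tile[i] > tile[j] > 0): 13
13 is odd, so the puzzle is not solvable.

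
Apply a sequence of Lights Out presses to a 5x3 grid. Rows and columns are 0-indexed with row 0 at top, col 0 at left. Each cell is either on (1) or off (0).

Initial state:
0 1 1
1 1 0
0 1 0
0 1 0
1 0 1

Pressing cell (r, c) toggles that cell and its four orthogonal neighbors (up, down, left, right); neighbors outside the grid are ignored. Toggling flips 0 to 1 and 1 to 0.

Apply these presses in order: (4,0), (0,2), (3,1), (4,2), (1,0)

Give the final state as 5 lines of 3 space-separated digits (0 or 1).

Answer: 1 0 0
0 0 1
1 0 0
0 0 0
0 1 0

Derivation:
After press 1 at (4,0):
0 1 1
1 1 0
0 1 0
1 1 0
0 1 1

After press 2 at (0,2):
0 0 0
1 1 1
0 1 0
1 1 0
0 1 1

After press 3 at (3,1):
0 0 0
1 1 1
0 0 0
0 0 1
0 0 1

After press 4 at (4,2):
0 0 0
1 1 1
0 0 0
0 0 0
0 1 0

After press 5 at (1,0):
1 0 0
0 0 1
1 0 0
0 0 0
0 1 0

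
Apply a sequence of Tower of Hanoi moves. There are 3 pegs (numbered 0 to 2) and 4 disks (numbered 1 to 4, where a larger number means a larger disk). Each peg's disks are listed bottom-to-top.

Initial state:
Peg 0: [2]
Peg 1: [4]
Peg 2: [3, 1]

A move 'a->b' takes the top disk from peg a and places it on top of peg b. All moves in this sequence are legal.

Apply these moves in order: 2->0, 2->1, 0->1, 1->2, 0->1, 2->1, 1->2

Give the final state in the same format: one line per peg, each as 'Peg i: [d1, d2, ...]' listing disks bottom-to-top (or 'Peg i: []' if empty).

After move 1 (2->0):
Peg 0: [2, 1]
Peg 1: [4]
Peg 2: [3]

After move 2 (2->1):
Peg 0: [2, 1]
Peg 1: [4, 3]
Peg 2: []

After move 3 (0->1):
Peg 0: [2]
Peg 1: [4, 3, 1]
Peg 2: []

After move 4 (1->2):
Peg 0: [2]
Peg 1: [4, 3]
Peg 2: [1]

After move 5 (0->1):
Peg 0: []
Peg 1: [4, 3, 2]
Peg 2: [1]

After move 6 (2->1):
Peg 0: []
Peg 1: [4, 3, 2, 1]
Peg 2: []

After move 7 (1->2):
Peg 0: []
Peg 1: [4, 3, 2]
Peg 2: [1]

Answer: Peg 0: []
Peg 1: [4, 3, 2]
Peg 2: [1]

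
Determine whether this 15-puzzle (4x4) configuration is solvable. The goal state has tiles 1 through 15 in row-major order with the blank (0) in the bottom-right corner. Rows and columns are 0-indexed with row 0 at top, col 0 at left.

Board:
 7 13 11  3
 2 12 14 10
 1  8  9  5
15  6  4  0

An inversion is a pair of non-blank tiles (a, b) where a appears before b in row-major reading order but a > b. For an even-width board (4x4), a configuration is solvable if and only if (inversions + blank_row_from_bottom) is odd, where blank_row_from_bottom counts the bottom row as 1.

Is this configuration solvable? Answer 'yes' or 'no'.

Answer: no

Derivation:
Inversions: 59
Blank is in row 3 (0-indexed from top), which is row 1 counting from the bottom (bottom = 1).
59 + 1 = 60, which is even, so the puzzle is not solvable.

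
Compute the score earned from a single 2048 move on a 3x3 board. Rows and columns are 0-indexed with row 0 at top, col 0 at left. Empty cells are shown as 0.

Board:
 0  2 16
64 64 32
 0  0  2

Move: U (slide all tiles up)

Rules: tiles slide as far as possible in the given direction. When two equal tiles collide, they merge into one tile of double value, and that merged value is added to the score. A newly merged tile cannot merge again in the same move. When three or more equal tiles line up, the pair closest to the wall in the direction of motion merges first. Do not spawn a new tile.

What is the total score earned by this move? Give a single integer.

Slide up:
col 0: [0, 64, 0] -> [64, 0, 0]  score +0 (running 0)
col 1: [2, 64, 0] -> [2, 64, 0]  score +0 (running 0)
col 2: [16, 32, 2] -> [16, 32, 2]  score +0 (running 0)
Board after move:
64  2 16
 0 64 32
 0  0  2

Answer: 0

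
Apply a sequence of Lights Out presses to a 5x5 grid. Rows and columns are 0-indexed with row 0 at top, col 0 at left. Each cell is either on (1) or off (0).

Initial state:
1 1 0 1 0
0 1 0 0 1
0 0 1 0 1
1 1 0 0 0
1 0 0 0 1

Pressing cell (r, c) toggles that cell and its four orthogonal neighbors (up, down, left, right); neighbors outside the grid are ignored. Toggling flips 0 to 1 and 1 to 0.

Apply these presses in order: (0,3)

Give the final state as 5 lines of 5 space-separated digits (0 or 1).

Answer: 1 1 1 0 1
0 1 0 1 1
0 0 1 0 1
1 1 0 0 0
1 0 0 0 1

Derivation:
After press 1 at (0,3):
1 1 1 0 1
0 1 0 1 1
0 0 1 0 1
1 1 0 0 0
1 0 0 0 1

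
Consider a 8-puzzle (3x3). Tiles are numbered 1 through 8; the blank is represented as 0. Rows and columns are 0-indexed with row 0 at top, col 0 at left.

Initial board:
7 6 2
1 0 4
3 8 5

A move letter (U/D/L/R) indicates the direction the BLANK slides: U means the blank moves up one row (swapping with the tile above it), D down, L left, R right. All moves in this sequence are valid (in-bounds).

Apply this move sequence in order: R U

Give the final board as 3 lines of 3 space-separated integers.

After move 1 (R):
7 6 2
1 4 0
3 8 5

After move 2 (U):
7 6 0
1 4 2
3 8 5

Answer: 7 6 0
1 4 2
3 8 5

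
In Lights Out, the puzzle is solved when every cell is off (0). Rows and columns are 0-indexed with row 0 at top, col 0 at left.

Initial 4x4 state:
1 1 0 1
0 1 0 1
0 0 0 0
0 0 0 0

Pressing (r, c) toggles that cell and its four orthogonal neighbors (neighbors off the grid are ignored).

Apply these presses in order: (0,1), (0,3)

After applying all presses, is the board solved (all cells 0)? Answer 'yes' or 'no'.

After press 1 at (0,1):
0 0 1 1
0 0 0 1
0 0 0 0
0 0 0 0

After press 2 at (0,3):
0 0 0 0
0 0 0 0
0 0 0 0
0 0 0 0

Lights still on: 0

Answer: yes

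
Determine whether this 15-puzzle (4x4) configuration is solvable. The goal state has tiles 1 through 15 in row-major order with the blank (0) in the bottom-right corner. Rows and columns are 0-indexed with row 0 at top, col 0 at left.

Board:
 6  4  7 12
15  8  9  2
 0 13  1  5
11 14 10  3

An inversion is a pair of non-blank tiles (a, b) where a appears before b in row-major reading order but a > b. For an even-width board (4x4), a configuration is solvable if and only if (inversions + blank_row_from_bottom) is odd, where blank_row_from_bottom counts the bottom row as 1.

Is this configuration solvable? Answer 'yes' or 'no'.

Answer: no

Derivation:
Inversions: 50
Blank is in row 2 (0-indexed from top), which is row 2 counting from the bottom (bottom = 1).
50 + 2 = 52, which is even, so the puzzle is not solvable.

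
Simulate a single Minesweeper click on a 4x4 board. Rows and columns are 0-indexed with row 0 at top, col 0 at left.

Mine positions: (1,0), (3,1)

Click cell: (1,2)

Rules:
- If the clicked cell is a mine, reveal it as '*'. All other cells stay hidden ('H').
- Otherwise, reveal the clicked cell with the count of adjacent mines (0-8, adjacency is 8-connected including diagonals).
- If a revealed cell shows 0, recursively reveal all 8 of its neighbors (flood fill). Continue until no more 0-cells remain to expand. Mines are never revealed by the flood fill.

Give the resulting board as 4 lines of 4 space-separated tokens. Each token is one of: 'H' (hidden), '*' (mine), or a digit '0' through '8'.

H 1 0 0
H 1 0 0
H 2 1 0
H H 1 0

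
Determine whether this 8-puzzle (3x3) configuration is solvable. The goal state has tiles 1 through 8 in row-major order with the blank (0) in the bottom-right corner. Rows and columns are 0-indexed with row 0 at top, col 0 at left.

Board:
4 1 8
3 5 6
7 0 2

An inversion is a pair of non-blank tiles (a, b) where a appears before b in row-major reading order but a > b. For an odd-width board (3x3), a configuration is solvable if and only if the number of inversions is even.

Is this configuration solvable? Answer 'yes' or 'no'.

Answer: yes

Derivation:
Inversions (pairs i<j in row-major order where tile[i] > tile[j] > 0): 12
12 is even, so the puzzle is solvable.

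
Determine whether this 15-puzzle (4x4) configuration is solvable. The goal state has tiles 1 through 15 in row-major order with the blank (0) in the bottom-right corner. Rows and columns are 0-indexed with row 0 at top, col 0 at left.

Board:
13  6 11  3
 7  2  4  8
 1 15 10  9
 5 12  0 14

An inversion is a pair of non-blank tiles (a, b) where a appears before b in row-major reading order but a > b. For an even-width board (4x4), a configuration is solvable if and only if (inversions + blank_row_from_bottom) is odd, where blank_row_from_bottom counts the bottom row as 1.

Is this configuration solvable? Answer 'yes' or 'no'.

Inversions: 44
Blank is in row 3 (0-indexed from top), which is row 1 counting from the bottom (bottom = 1).
44 + 1 = 45, which is odd, so the puzzle is solvable.

Answer: yes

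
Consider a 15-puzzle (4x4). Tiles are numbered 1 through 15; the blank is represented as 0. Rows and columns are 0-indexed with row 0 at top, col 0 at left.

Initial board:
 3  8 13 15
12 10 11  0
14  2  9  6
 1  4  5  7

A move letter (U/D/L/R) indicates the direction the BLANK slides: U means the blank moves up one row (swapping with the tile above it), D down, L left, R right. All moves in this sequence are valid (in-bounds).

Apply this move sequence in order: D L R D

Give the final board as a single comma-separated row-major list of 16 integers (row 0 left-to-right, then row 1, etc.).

Answer: 3, 8, 13, 15, 12, 10, 11, 6, 14, 2, 9, 7, 1, 4, 5, 0

Derivation:
After move 1 (D):
 3  8 13 15
12 10 11  6
14  2  9  0
 1  4  5  7

After move 2 (L):
 3  8 13 15
12 10 11  6
14  2  0  9
 1  4  5  7

After move 3 (R):
 3  8 13 15
12 10 11  6
14  2  9  0
 1  4  5  7

After move 4 (D):
 3  8 13 15
12 10 11  6
14  2  9  7
 1  4  5  0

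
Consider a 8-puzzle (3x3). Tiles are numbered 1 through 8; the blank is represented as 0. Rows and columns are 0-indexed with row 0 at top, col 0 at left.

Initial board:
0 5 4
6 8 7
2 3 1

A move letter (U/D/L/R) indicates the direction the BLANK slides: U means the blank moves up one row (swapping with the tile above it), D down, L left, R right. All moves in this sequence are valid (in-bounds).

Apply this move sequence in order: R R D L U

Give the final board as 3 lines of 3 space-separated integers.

Answer: 5 0 7
6 4 8
2 3 1

Derivation:
After move 1 (R):
5 0 4
6 8 7
2 3 1

After move 2 (R):
5 4 0
6 8 7
2 3 1

After move 3 (D):
5 4 7
6 8 0
2 3 1

After move 4 (L):
5 4 7
6 0 8
2 3 1

After move 5 (U):
5 0 7
6 4 8
2 3 1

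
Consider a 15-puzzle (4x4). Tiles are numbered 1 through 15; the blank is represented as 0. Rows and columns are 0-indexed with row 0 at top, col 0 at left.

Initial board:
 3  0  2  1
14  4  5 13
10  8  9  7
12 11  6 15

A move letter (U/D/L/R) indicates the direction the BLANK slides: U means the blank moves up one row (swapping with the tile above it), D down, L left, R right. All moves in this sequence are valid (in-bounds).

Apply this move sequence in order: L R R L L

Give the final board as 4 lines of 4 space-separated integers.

After move 1 (L):
 0  3  2  1
14  4  5 13
10  8  9  7
12 11  6 15

After move 2 (R):
 3  0  2  1
14  4  5 13
10  8  9  7
12 11  6 15

After move 3 (R):
 3  2  0  1
14  4  5 13
10  8  9  7
12 11  6 15

After move 4 (L):
 3  0  2  1
14  4  5 13
10  8  9  7
12 11  6 15

After move 5 (L):
 0  3  2  1
14  4  5 13
10  8  9  7
12 11  6 15

Answer:  0  3  2  1
14  4  5 13
10  8  9  7
12 11  6 15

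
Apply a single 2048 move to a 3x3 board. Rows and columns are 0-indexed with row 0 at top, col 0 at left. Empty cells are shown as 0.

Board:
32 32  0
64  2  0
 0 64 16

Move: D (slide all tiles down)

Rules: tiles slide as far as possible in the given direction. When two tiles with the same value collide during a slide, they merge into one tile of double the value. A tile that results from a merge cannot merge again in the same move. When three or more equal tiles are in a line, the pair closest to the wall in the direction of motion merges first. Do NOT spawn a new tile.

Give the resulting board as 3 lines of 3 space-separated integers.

Slide down:
col 0: [32, 64, 0] -> [0, 32, 64]
col 1: [32, 2, 64] -> [32, 2, 64]
col 2: [0, 0, 16] -> [0, 0, 16]

Answer:  0 32  0
32  2  0
64 64 16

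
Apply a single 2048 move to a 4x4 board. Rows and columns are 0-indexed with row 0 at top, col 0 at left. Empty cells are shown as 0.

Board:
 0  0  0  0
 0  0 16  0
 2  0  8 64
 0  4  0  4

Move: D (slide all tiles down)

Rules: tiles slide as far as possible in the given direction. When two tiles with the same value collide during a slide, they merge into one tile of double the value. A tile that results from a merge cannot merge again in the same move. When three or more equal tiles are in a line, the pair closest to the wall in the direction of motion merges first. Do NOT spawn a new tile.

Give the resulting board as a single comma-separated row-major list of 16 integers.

Slide down:
col 0: [0, 0, 2, 0] -> [0, 0, 0, 2]
col 1: [0, 0, 0, 4] -> [0, 0, 0, 4]
col 2: [0, 16, 8, 0] -> [0, 0, 16, 8]
col 3: [0, 0, 64, 4] -> [0, 0, 64, 4]

Answer: 0, 0, 0, 0, 0, 0, 0, 0, 0, 0, 16, 64, 2, 4, 8, 4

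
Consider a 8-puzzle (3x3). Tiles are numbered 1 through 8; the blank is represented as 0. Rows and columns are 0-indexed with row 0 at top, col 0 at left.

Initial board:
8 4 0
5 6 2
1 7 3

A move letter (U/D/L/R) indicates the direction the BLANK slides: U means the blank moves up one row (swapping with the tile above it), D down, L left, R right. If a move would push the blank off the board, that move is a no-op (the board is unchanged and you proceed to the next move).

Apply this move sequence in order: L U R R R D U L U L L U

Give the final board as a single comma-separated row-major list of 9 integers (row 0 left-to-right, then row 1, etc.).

After move 1 (L):
8 0 4
5 6 2
1 7 3

After move 2 (U):
8 0 4
5 6 2
1 7 3

After move 3 (R):
8 4 0
5 6 2
1 7 3

After move 4 (R):
8 4 0
5 6 2
1 7 3

After move 5 (R):
8 4 0
5 6 2
1 7 3

After move 6 (D):
8 4 2
5 6 0
1 7 3

After move 7 (U):
8 4 0
5 6 2
1 7 3

After move 8 (L):
8 0 4
5 6 2
1 7 3

After move 9 (U):
8 0 4
5 6 2
1 7 3

After move 10 (L):
0 8 4
5 6 2
1 7 3

After move 11 (L):
0 8 4
5 6 2
1 7 3

After move 12 (U):
0 8 4
5 6 2
1 7 3

Answer: 0, 8, 4, 5, 6, 2, 1, 7, 3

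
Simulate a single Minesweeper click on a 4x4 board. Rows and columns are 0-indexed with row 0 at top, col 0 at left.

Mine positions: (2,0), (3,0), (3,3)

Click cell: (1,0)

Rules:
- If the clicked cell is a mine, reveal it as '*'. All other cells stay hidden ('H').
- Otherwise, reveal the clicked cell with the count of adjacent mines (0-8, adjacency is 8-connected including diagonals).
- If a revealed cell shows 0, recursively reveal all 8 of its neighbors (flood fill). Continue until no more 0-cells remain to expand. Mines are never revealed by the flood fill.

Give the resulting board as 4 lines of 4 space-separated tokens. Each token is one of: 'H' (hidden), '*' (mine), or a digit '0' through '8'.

H H H H
1 H H H
H H H H
H H H H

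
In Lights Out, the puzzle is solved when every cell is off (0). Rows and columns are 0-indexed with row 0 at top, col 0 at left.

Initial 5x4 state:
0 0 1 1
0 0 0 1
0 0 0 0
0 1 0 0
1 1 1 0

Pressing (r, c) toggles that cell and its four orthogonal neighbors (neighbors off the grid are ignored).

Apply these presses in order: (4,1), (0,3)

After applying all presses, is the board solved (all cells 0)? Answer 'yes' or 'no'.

After press 1 at (4,1):
0 0 1 1
0 0 0 1
0 0 0 0
0 0 0 0
0 0 0 0

After press 2 at (0,3):
0 0 0 0
0 0 0 0
0 0 0 0
0 0 0 0
0 0 0 0

Lights still on: 0

Answer: yes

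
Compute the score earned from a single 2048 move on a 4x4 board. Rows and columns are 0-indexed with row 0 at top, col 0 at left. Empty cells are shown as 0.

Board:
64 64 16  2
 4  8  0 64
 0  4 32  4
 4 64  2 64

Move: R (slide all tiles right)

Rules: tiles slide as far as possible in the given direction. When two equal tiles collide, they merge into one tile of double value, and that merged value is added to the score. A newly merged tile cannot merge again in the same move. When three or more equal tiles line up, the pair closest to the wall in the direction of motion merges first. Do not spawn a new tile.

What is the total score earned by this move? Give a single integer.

Slide right:
row 0: [64, 64, 16, 2] -> [0, 128, 16, 2]  score +128 (running 128)
row 1: [4, 8, 0, 64] -> [0, 4, 8, 64]  score +0 (running 128)
row 2: [0, 4, 32, 4] -> [0, 4, 32, 4]  score +0 (running 128)
row 3: [4, 64, 2, 64] -> [4, 64, 2, 64]  score +0 (running 128)
Board after move:
  0 128  16   2
  0   4   8  64
  0   4  32   4
  4  64   2  64

Answer: 128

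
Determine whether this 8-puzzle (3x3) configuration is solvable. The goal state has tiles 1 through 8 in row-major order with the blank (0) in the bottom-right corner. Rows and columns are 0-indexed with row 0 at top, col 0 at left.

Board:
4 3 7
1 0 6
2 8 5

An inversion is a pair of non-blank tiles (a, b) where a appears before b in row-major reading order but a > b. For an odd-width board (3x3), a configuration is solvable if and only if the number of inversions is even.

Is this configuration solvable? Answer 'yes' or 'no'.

Answer: yes

Derivation:
Inversions (pairs i<j in row-major order where tile[i] > tile[j] > 0): 12
12 is even, so the puzzle is solvable.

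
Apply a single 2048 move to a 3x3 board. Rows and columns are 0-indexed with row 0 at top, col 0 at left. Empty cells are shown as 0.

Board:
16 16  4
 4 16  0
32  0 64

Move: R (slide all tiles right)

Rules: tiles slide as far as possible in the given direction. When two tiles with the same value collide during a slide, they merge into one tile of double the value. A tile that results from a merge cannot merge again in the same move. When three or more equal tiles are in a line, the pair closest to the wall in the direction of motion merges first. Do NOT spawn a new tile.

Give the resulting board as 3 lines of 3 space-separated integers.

Slide right:
row 0: [16, 16, 4] -> [0, 32, 4]
row 1: [4, 16, 0] -> [0, 4, 16]
row 2: [32, 0, 64] -> [0, 32, 64]

Answer:  0 32  4
 0  4 16
 0 32 64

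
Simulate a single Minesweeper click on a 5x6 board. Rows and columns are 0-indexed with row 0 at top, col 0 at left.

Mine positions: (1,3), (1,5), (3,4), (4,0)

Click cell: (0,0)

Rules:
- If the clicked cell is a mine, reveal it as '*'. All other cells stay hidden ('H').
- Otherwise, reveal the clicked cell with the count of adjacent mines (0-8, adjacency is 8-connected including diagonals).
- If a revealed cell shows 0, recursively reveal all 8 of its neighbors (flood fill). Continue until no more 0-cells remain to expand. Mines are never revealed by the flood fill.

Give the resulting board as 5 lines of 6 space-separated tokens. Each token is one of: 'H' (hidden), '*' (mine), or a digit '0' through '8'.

0 0 1 H H H
0 0 1 H H H
0 0 1 2 H H
1 1 0 1 H H
H 1 0 1 H H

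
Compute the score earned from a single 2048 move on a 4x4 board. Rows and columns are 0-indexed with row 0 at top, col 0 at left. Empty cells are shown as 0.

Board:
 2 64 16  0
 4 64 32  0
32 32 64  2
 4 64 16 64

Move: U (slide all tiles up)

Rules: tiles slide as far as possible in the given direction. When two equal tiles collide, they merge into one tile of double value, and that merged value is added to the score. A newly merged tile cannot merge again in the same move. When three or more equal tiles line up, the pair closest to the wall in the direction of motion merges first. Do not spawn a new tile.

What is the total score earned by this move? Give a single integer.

Slide up:
col 0: [2, 4, 32, 4] -> [2, 4, 32, 4]  score +0 (running 0)
col 1: [64, 64, 32, 64] -> [128, 32, 64, 0]  score +128 (running 128)
col 2: [16, 32, 64, 16] -> [16, 32, 64, 16]  score +0 (running 128)
col 3: [0, 0, 2, 64] -> [2, 64, 0, 0]  score +0 (running 128)
Board after move:
  2 128  16   2
  4  32  32  64
 32  64  64   0
  4   0  16   0

Answer: 128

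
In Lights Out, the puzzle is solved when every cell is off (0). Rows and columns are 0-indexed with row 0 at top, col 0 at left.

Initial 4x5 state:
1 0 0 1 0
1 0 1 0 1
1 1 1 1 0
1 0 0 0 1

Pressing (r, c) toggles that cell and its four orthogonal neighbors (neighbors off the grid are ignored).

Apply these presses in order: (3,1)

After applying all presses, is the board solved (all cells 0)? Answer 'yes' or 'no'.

Answer: no

Derivation:
After press 1 at (3,1):
1 0 0 1 0
1 0 1 0 1
1 0 1 1 0
0 1 1 0 1

Lights still on: 11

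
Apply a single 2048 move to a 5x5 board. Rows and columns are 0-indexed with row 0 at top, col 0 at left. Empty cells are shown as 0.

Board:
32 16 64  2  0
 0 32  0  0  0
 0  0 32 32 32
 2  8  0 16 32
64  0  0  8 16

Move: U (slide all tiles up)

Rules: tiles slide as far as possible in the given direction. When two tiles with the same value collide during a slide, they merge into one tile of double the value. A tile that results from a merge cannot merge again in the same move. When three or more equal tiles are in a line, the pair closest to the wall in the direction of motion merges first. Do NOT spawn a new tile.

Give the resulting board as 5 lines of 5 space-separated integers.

Slide up:
col 0: [32, 0, 0, 2, 64] -> [32, 2, 64, 0, 0]
col 1: [16, 32, 0, 8, 0] -> [16, 32, 8, 0, 0]
col 2: [64, 0, 32, 0, 0] -> [64, 32, 0, 0, 0]
col 3: [2, 0, 32, 16, 8] -> [2, 32, 16, 8, 0]
col 4: [0, 0, 32, 32, 16] -> [64, 16, 0, 0, 0]

Answer: 32 16 64  2 64
 2 32 32 32 16
64  8  0 16  0
 0  0  0  8  0
 0  0  0  0  0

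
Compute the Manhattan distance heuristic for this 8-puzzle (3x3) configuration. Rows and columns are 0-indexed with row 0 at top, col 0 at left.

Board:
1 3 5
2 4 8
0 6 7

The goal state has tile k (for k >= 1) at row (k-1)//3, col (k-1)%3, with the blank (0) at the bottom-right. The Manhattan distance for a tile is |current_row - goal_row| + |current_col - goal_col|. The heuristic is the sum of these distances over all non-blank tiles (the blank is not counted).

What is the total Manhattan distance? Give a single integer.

Tile 1: at (0,0), goal (0,0), distance |0-0|+|0-0| = 0
Tile 3: at (0,1), goal (0,2), distance |0-0|+|1-2| = 1
Tile 5: at (0,2), goal (1,1), distance |0-1|+|2-1| = 2
Tile 2: at (1,0), goal (0,1), distance |1-0|+|0-1| = 2
Tile 4: at (1,1), goal (1,0), distance |1-1|+|1-0| = 1
Tile 8: at (1,2), goal (2,1), distance |1-2|+|2-1| = 2
Tile 6: at (2,1), goal (1,2), distance |2-1|+|1-2| = 2
Tile 7: at (2,2), goal (2,0), distance |2-2|+|2-0| = 2
Sum: 0 + 1 + 2 + 2 + 1 + 2 + 2 + 2 = 12

Answer: 12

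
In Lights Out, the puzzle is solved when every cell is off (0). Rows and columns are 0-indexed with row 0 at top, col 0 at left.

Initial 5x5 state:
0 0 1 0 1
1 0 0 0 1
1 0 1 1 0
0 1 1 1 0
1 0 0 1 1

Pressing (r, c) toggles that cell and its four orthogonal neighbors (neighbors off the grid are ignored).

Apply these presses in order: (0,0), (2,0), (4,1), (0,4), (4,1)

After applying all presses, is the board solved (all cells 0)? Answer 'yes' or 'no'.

Answer: no

Derivation:
After press 1 at (0,0):
1 1 1 0 1
0 0 0 0 1
1 0 1 1 0
0 1 1 1 0
1 0 0 1 1

After press 2 at (2,0):
1 1 1 0 1
1 0 0 0 1
0 1 1 1 0
1 1 1 1 0
1 0 0 1 1

After press 3 at (4,1):
1 1 1 0 1
1 0 0 0 1
0 1 1 1 0
1 0 1 1 0
0 1 1 1 1

After press 4 at (0,4):
1 1 1 1 0
1 0 0 0 0
0 1 1 1 0
1 0 1 1 0
0 1 1 1 1

After press 5 at (4,1):
1 1 1 1 0
1 0 0 0 0
0 1 1 1 0
1 1 1 1 0
1 0 0 1 1

Lights still on: 15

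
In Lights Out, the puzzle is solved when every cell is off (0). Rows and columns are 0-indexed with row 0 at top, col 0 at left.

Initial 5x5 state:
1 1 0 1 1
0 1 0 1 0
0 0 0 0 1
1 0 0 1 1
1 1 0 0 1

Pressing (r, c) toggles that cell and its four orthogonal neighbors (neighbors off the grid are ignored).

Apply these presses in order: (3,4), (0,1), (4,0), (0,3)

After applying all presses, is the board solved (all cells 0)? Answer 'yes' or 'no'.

After press 1 at (3,4):
1 1 0 1 1
0 1 0 1 0
0 0 0 0 0
1 0 0 0 0
1 1 0 0 0

After press 2 at (0,1):
0 0 1 1 1
0 0 0 1 0
0 0 0 0 0
1 0 0 0 0
1 1 0 0 0

After press 3 at (4,0):
0 0 1 1 1
0 0 0 1 0
0 0 0 0 0
0 0 0 0 0
0 0 0 0 0

After press 4 at (0,3):
0 0 0 0 0
0 0 0 0 0
0 0 0 0 0
0 0 0 0 0
0 0 0 0 0

Lights still on: 0

Answer: yes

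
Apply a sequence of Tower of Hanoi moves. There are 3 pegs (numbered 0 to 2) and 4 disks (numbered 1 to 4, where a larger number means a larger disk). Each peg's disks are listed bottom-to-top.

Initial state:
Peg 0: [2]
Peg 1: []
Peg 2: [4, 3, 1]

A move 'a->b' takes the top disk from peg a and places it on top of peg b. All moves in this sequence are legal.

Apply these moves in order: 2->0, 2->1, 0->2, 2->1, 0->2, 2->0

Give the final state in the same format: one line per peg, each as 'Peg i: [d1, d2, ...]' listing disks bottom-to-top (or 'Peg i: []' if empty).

After move 1 (2->0):
Peg 0: [2, 1]
Peg 1: []
Peg 2: [4, 3]

After move 2 (2->1):
Peg 0: [2, 1]
Peg 1: [3]
Peg 2: [4]

After move 3 (0->2):
Peg 0: [2]
Peg 1: [3]
Peg 2: [4, 1]

After move 4 (2->1):
Peg 0: [2]
Peg 1: [3, 1]
Peg 2: [4]

After move 5 (0->2):
Peg 0: []
Peg 1: [3, 1]
Peg 2: [4, 2]

After move 6 (2->0):
Peg 0: [2]
Peg 1: [3, 1]
Peg 2: [4]

Answer: Peg 0: [2]
Peg 1: [3, 1]
Peg 2: [4]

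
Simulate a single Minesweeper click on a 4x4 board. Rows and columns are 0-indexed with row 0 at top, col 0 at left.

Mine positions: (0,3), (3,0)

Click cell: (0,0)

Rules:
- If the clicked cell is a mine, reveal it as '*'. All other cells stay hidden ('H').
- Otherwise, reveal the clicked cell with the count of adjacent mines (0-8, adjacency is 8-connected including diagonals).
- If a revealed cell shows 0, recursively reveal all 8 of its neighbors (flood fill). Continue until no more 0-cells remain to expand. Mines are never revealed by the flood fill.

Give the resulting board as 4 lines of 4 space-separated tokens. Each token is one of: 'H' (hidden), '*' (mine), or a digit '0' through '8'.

0 0 1 H
0 0 1 1
1 1 0 0
H 1 0 0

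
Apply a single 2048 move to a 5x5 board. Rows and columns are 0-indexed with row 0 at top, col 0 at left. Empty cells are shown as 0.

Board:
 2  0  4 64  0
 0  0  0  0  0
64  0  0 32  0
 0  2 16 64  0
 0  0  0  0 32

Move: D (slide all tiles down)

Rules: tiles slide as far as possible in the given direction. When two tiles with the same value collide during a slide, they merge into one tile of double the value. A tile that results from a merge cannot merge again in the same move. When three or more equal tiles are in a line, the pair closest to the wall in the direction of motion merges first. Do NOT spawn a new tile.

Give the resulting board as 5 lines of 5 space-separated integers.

Answer:  0  0  0  0  0
 0  0  0  0  0
 0  0  0 64  0
 2  0  4 32  0
64  2 16 64 32

Derivation:
Slide down:
col 0: [2, 0, 64, 0, 0] -> [0, 0, 0, 2, 64]
col 1: [0, 0, 0, 2, 0] -> [0, 0, 0, 0, 2]
col 2: [4, 0, 0, 16, 0] -> [0, 0, 0, 4, 16]
col 3: [64, 0, 32, 64, 0] -> [0, 0, 64, 32, 64]
col 4: [0, 0, 0, 0, 32] -> [0, 0, 0, 0, 32]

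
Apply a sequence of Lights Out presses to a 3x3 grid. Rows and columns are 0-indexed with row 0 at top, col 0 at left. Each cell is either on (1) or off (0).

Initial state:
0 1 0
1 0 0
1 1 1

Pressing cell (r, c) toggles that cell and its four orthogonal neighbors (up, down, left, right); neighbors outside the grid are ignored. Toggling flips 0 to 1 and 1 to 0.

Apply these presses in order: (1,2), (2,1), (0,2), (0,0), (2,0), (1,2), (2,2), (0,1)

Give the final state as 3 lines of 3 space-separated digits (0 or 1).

After press 1 at (1,2):
0 1 1
1 1 1
1 1 0

After press 2 at (2,1):
0 1 1
1 0 1
0 0 1

After press 3 at (0,2):
0 0 0
1 0 0
0 0 1

After press 4 at (0,0):
1 1 0
0 0 0
0 0 1

After press 5 at (2,0):
1 1 0
1 0 0
1 1 1

After press 6 at (1,2):
1 1 1
1 1 1
1 1 0

After press 7 at (2,2):
1 1 1
1 1 0
1 0 1

After press 8 at (0,1):
0 0 0
1 0 0
1 0 1

Answer: 0 0 0
1 0 0
1 0 1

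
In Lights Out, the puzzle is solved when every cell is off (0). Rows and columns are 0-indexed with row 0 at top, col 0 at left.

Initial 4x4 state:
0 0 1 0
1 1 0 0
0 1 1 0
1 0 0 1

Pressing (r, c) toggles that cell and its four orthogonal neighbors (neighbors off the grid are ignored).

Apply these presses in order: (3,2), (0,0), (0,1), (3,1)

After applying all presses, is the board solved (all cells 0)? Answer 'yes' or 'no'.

Answer: yes

Derivation:
After press 1 at (3,2):
0 0 1 0
1 1 0 0
0 1 0 0
1 1 1 0

After press 2 at (0,0):
1 1 1 0
0 1 0 0
0 1 0 0
1 1 1 0

After press 3 at (0,1):
0 0 0 0
0 0 0 0
0 1 0 0
1 1 1 0

After press 4 at (3,1):
0 0 0 0
0 0 0 0
0 0 0 0
0 0 0 0

Lights still on: 0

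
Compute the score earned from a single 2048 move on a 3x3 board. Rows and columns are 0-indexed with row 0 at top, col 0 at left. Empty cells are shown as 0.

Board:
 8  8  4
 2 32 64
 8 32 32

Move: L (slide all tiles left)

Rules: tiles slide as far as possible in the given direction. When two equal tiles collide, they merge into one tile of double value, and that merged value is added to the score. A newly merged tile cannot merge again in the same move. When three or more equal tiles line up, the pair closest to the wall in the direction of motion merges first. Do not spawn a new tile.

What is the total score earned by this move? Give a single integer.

Slide left:
row 0: [8, 8, 4] -> [16, 4, 0]  score +16 (running 16)
row 1: [2, 32, 64] -> [2, 32, 64]  score +0 (running 16)
row 2: [8, 32, 32] -> [8, 64, 0]  score +64 (running 80)
Board after move:
16  4  0
 2 32 64
 8 64  0

Answer: 80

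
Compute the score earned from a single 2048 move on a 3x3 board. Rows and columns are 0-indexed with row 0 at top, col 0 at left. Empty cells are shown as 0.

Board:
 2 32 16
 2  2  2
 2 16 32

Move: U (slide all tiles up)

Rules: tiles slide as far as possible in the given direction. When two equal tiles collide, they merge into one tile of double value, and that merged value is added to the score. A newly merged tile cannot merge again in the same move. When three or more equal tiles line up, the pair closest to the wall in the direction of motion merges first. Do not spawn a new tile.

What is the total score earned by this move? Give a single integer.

Answer: 4

Derivation:
Slide up:
col 0: [2, 2, 2] -> [4, 2, 0]  score +4 (running 4)
col 1: [32, 2, 16] -> [32, 2, 16]  score +0 (running 4)
col 2: [16, 2, 32] -> [16, 2, 32]  score +0 (running 4)
Board after move:
 4 32 16
 2  2  2
 0 16 32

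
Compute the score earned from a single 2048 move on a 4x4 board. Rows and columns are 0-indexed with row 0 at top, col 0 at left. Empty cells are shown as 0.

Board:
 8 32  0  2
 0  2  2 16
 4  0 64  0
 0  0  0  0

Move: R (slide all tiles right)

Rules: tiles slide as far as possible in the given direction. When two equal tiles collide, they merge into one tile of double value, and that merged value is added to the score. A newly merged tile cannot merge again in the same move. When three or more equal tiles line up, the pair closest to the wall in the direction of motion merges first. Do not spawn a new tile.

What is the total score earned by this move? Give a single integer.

Answer: 4

Derivation:
Slide right:
row 0: [8, 32, 0, 2] -> [0, 8, 32, 2]  score +0 (running 0)
row 1: [0, 2, 2, 16] -> [0, 0, 4, 16]  score +4 (running 4)
row 2: [4, 0, 64, 0] -> [0, 0, 4, 64]  score +0 (running 4)
row 3: [0, 0, 0, 0] -> [0, 0, 0, 0]  score +0 (running 4)
Board after move:
 0  8 32  2
 0  0  4 16
 0  0  4 64
 0  0  0  0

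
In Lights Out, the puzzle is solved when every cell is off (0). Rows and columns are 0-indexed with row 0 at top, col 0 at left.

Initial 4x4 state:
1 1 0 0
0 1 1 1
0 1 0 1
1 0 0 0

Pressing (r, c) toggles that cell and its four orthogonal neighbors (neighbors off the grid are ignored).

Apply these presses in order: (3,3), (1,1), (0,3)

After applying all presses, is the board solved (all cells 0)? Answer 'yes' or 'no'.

After press 1 at (3,3):
1 1 0 0
0 1 1 1
0 1 0 0
1 0 1 1

After press 2 at (1,1):
1 0 0 0
1 0 0 1
0 0 0 0
1 0 1 1

After press 3 at (0,3):
1 0 1 1
1 0 0 0
0 0 0 0
1 0 1 1

Lights still on: 7

Answer: no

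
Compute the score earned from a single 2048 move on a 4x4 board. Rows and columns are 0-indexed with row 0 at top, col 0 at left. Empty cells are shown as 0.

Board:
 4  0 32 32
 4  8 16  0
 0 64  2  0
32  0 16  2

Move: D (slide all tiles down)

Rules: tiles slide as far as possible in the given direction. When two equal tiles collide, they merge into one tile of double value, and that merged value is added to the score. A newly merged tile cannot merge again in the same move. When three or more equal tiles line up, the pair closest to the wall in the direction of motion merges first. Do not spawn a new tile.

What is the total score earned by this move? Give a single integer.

Answer: 8

Derivation:
Slide down:
col 0: [4, 4, 0, 32] -> [0, 0, 8, 32]  score +8 (running 8)
col 1: [0, 8, 64, 0] -> [0, 0, 8, 64]  score +0 (running 8)
col 2: [32, 16, 2, 16] -> [32, 16, 2, 16]  score +0 (running 8)
col 3: [32, 0, 0, 2] -> [0, 0, 32, 2]  score +0 (running 8)
Board after move:
 0  0 32  0
 0  0 16  0
 8  8  2 32
32 64 16  2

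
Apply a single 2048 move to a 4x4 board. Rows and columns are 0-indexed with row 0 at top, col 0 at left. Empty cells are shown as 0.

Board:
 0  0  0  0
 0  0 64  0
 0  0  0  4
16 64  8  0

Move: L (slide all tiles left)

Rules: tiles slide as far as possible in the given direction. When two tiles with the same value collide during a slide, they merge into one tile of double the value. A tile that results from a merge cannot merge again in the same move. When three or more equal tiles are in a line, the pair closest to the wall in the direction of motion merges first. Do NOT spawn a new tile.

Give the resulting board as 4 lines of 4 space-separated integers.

Slide left:
row 0: [0, 0, 0, 0] -> [0, 0, 0, 0]
row 1: [0, 0, 64, 0] -> [64, 0, 0, 0]
row 2: [0, 0, 0, 4] -> [4, 0, 0, 0]
row 3: [16, 64, 8, 0] -> [16, 64, 8, 0]

Answer:  0  0  0  0
64  0  0  0
 4  0  0  0
16 64  8  0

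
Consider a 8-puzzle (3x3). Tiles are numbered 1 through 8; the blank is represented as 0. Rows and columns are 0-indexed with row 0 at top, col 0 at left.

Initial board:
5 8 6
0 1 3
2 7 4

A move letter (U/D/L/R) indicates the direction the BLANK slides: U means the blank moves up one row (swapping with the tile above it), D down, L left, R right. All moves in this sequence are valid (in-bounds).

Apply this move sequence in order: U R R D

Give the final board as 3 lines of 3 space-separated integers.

Answer: 8 6 3
5 1 0
2 7 4

Derivation:
After move 1 (U):
0 8 6
5 1 3
2 7 4

After move 2 (R):
8 0 6
5 1 3
2 7 4

After move 3 (R):
8 6 0
5 1 3
2 7 4

After move 4 (D):
8 6 3
5 1 0
2 7 4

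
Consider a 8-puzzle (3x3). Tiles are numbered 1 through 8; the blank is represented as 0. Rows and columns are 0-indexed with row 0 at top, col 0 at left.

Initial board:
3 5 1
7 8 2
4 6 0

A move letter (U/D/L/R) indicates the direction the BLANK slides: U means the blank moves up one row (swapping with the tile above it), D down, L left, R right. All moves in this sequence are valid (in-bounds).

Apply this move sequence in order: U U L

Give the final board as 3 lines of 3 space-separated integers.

Answer: 3 0 5
7 8 1
4 6 2

Derivation:
After move 1 (U):
3 5 1
7 8 0
4 6 2

After move 2 (U):
3 5 0
7 8 1
4 6 2

After move 3 (L):
3 0 5
7 8 1
4 6 2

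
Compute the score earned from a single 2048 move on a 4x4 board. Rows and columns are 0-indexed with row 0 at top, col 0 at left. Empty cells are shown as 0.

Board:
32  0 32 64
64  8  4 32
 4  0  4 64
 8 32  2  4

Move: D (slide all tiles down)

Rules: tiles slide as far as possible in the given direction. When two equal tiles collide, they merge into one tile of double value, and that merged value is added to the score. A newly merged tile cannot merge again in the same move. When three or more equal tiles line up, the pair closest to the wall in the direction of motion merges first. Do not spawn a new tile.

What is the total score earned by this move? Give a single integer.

Answer: 8

Derivation:
Slide down:
col 0: [32, 64, 4, 8] -> [32, 64, 4, 8]  score +0 (running 0)
col 1: [0, 8, 0, 32] -> [0, 0, 8, 32]  score +0 (running 0)
col 2: [32, 4, 4, 2] -> [0, 32, 8, 2]  score +8 (running 8)
col 3: [64, 32, 64, 4] -> [64, 32, 64, 4]  score +0 (running 8)
Board after move:
32  0  0 64
64  0 32 32
 4  8  8 64
 8 32  2  4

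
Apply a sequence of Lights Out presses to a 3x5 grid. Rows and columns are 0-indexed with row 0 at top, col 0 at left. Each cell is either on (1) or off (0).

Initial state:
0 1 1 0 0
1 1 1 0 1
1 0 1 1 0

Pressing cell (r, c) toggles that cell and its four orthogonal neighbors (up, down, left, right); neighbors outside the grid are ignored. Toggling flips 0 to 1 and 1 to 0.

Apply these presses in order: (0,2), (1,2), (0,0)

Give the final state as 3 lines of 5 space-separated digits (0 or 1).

Answer: 1 1 1 1 0
0 0 1 1 1
1 0 0 1 0

Derivation:
After press 1 at (0,2):
0 0 0 1 0
1 1 0 0 1
1 0 1 1 0

After press 2 at (1,2):
0 0 1 1 0
1 0 1 1 1
1 0 0 1 0

After press 3 at (0,0):
1 1 1 1 0
0 0 1 1 1
1 0 0 1 0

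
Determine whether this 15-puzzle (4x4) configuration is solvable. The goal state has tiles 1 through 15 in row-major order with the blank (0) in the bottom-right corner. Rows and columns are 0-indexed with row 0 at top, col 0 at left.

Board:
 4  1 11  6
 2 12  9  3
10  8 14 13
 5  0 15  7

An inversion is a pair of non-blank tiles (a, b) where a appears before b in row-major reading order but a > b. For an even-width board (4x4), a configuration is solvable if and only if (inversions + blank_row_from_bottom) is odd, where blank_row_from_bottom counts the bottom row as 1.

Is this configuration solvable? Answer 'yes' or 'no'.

Inversions: 35
Blank is in row 3 (0-indexed from top), which is row 1 counting from the bottom (bottom = 1).
35 + 1 = 36, which is even, so the puzzle is not solvable.

Answer: no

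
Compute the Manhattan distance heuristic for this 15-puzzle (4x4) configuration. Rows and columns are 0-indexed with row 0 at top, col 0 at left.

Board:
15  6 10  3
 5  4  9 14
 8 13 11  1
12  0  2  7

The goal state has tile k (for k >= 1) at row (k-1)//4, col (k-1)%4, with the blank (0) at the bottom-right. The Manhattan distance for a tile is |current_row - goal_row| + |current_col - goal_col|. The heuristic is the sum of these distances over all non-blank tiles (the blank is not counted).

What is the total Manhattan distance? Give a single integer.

Answer: 42

Derivation:
Tile 15: at (0,0), goal (3,2), distance |0-3|+|0-2| = 5
Tile 6: at (0,1), goal (1,1), distance |0-1|+|1-1| = 1
Tile 10: at (0,2), goal (2,1), distance |0-2|+|2-1| = 3
Tile 3: at (0,3), goal (0,2), distance |0-0|+|3-2| = 1
Tile 5: at (1,0), goal (1,0), distance |1-1|+|0-0| = 0
Tile 4: at (1,1), goal (0,3), distance |1-0|+|1-3| = 3
Tile 9: at (1,2), goal (2,0), distance |1-2|+|2-0| = 3
Tile 14: at (1,3), goal (3,1), distance |1-3|+|3-1| = 4
Tile 8: at (2,0), goal (1,3), distance |2-1|+|0-3| = 4
Tile 13: at (2,1), goal (3,0), distance |2-3|+|1-0| = 2
Tile 11: at (2,2), goal (2,2), distance |2-2|+|2-2| = 0
Tile 1: at (2,3), goal (0,0), distance |2-0|+|3-0| = 5
Tile 12: at (3,0), goal (2,3), distance |3-2|+|0-3| = 4
Tile 2: at (3,2), goal (0,1), distance |3-0|+|2-1| = 4
Tile 7: at (3,3), goal (1,2), distance |3-1|+|3-2| = 3
Sum: 5 + 1 + 3 + 1 + 0 + 3 + 3 + 4 + 4 + 2 + 0 + 5 + 4 + 4 + 3 = 42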